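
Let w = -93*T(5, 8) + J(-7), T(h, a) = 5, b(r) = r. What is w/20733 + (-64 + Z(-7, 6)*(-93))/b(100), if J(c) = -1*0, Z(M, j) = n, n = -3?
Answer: 294073/138220 ≈ 2.1276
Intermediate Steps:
Z(M, j) = -3
J(c) = 0
w = -465 (w = -93*5 + 0 = -465 + 0 = -465)
w/20733 + (-64 + Z(-7, 6)*(-93))/b(100) = -465/20733 + (-64 - 3*(-93))/100 = -465*1/20733 + (-64 + 279)*(1/100) = -155/6911 + 215*(1/100) = -155/6911 + 43/20 = 294073/138220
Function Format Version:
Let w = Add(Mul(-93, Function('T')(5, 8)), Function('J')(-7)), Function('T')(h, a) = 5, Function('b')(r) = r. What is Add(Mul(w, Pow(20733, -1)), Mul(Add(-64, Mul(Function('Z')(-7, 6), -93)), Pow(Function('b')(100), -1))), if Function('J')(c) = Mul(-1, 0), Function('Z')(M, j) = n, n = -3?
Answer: Rational(294073, 138220) ≈ 2.1276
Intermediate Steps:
Function('Z')(M, j) = -3
Function('J')(c) = 0
w = -465 (w = Add(Mul(-93, 5), 0) = Add(-465, 0) = -465)
Add(Mul(w, Pow(20733, -1)), Mul(Add(-64, Mul(Function('Z')(-7, 6), -93)), Pow(Function('b')(100), -1))) = Add(Mul(-465, Pow(20733, -1)), Mul(Add(-64, Mul(-3, -93)), Pow(100, -1))) = Add(Mul(-465, Rational(1, 20733)), Mul(Add(-64, 279), Rational(1, 100))) = Add(Rational(-155, 6911), Mul(215, Rational(1, 100))) = Add(Rational(-155, 6911), Rational(43, 20)) = Rational(294073, 138220)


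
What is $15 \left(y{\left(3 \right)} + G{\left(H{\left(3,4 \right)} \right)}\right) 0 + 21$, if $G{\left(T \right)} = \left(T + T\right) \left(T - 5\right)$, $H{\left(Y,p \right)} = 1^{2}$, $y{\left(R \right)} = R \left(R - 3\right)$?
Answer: $21$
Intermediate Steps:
$y{\left(R \right)} = R \left(-3 + R\right)$
$H{\left(Y,p \right)} = 1$
$G{\left(T \right)} = 2 T \left(-5 + T\right)$ ($G{\left(T \right)} = 2 T \left(T - 5\right) = 2 T \left(-5 + T\right)$)
$15 \left(y{\left(3 \right)} + G{\left(H{\left(3,4 \right)} \right)}\right) 0 + 21 = 15 \left(3 \left(-3 + 3\right) + 2 \cdot 1 \left(-5 + 1\right)\right) 0 + 21 = 15 \left(3 \cdot 0 + 2 \cdot 1 \left(-4\right)\right) 0 + 21 = 15 \left(0 - 8\right) 0 + 21 = 15 \left(\left(-8\right) 0\right) + 21 = 15 \cdot 0 + 21 = 0 + 21 = 21$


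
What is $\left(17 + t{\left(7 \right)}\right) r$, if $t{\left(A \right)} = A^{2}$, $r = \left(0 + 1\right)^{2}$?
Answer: $66$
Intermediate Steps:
$r = 1$ ($r = 1^{2} = 1$)
$\left(17 + t{\left(7 \right)}\right) r = \left(17 + 7^{2}\right) 1 = \left(17 + 49\right) 1 = 66 \cdot 1 = 66$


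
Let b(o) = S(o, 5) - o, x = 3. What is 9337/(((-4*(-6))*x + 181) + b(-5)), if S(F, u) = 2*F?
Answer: 9337/248 ≈ 37.649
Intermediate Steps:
b(o) = o (b(o) = 2*o - o = o)
9337/(((-4*(-6))*x + 181) + b(-5)) = 9337/((-4*(-6)*3 + 181) - 5) = 9337/((24*3 + 181) - 5) = 9337/((72 + 181) - 5) = 9337/(253 - 5) = 9337/248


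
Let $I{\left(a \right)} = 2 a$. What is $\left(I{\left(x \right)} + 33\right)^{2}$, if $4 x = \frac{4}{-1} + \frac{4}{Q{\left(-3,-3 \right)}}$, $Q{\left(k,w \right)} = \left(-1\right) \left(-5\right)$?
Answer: $\frac{24649}{25} \approx 985.96$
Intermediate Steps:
$Q{\left(k,w \right)} = 5$
$x = - \frac{4}{5}$ ($x = \frac{\frac{4}{-1} + \frac{4}{5}}{4} = \frac{4 \left(-1\right) + 4 \cdot \frac{1}{5}}{4} = \frac{-4 + \frac{4}{5}}{4} = \frac{1}{4} \left(- \frac{16}{5}\right) = - \frac{4}{5} \approx -0.8$)
$\left(I{\left(x \right)} + 33\right)^{2} = \left(2 \left(- \frac{4}{5}\right) + 33\right)^{2} = \left(- \frac{8}{5} + 33\right)^{2} = \left(\frac{157}{5}\right)^{2} = \frac{24649}{25}$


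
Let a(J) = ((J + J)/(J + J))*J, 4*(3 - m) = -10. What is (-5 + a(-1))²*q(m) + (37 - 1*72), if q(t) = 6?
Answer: 181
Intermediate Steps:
m = 11/2 (m = 3 - ¼*(-10) = 3 + 5/2 = 11/2 ≈ 5.5000)
a(J) = J (a(J) = ((2*J)/((2*J)))*J = ((2*J)*(1/(2*J)))*J = 1*J = J)
(-5 + a(-1))²*q(m) + (37 - 1*72) = (-5 - 1)²*6 + (37 - 1*72) = (-6)²*6 + (37 - 72) = 36*6 - 35 = 216 - 35 = 181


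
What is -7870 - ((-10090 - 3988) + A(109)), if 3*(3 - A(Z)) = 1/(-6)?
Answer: 111689/18 ≈ 6204.9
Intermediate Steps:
A(Z) = 55/18 (A(Z) = 3 - ⅓/(-6) = 3 - ⅓*(-⅙) = 3 + 1/18 = 55/18)
-7870 - ((-10090 - 3988) + A(109)) = -7870 - ((-10090 - 3988) + 55/18) = -7870 - (-14078 + 55/18) = -7870 - 1*(-253349/18) = -7870 + 253349/18 = 111689/18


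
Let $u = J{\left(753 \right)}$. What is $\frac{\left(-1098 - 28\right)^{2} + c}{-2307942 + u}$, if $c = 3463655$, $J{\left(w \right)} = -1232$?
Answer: $- \frac{675933}{329882} \approx -2.049$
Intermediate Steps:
$u = -1232$
$\frac{\left(-1098 - 28\right)^{2} + c}{-2307942 + u} = \frac{\left(-1098 - 28\right)^{2} + 3463655}{-2307942 - 1232} = \frac{\left(-1126\right)^{2} + 3463655}{-2309174} = \left(1267876 + 3463655\right) \left(- \frac{1}{2309174}\right) = 4731531 \left(- \frac{1}{2309174}\right) = - \frac{675933}{329882}$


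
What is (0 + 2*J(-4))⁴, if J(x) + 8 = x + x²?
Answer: 4096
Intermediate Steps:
J(x) = -8 + x + x² (J(x) = -8 + (x + x²) = -8 + x + x²)
(0 + 2*J(-4))⁴ = (0 + 2*(-8 - 4 + (-4)²))⁴ = (0 + 2*(-8 - 4 + 16))⁴ = (0 + 2*4)⁴ = (0 + 8)⁴ = 8⁴ = 4096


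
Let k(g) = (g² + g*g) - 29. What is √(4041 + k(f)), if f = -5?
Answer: √4062 ≈ 63.734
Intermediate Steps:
k(g) = -29 + 2*g² (k(g) = (g² + g²) - 29 = 2*g² - 29 = -29 + 2*g²)
√(4041 + k(f)) = √(4041 + (-29 + 2*(-5)²)) = √(4041 + (-29 + 2*25)) = √(4041 + (-29 + 50)) = √(4041 + 21) = √4062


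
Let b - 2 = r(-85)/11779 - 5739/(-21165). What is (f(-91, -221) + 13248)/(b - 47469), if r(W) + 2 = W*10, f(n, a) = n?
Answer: -1093357817665/3944531287248 ≈ -0.27718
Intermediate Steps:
r(W) = -2 + 10*W (r(W) = -2 + W*10 = -2 + 10*W)
b = 182724057/83100845 (b = 2 + ((-2 + 10*(-85))/11779 - 5739/(-21165)) = 2 + ((-2 - 850)*(1/11779) - 5739*(-1/21165)) = 2 + (-852*1/11779 + 1913/7055) = 2 + (-852/11779 + 1913/7055) = 2 + 16522367/83100845 = 182724057/83100845 ≈ 2.1988)
(f(-91, -221) + 13248)/(b - 47469) = (-91 + 13248)/(182724057/83100845 - 47469) = 13157/(-3944531287248/83100845) = 13157*(-83100845/3944531287248) = -1093357817665/3944531287248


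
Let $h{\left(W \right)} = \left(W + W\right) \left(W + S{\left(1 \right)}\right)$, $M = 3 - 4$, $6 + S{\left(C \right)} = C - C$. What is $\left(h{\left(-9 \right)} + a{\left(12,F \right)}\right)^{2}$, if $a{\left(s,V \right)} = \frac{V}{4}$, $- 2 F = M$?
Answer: $\frac{4669921}{64} \approx 72968.0$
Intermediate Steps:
$S{\left(C \right)} = -6$ ($S{\left(C \right)} = -6 + \left(C - C\right) = -6 + 0 = -6$)
$M = -1$ ($M = 3 - 4 = -1$)
$F = \frac{1}{2}$ ($F = \left(- \frac{1}{2}\right) \left(-1\right) = \frac{1}{2} \approx 0.5$)
$h{\left(W \right)} = 2 W \left(-6 + W\right)$ ($h{\left(W \right)} = \left(W + W\right) \left(W - 6\right) = 2 W \left(-6 + W\right)$)
$a{\left(s,V \right)} = \frac{V}{4}$ ($a{\left(s,V \right)} = V \frac{1}{4} = \frac{V}{4}$)
$\left(h{\left(-9 \right)} + a{\left(12,F \right)}\right)^{2} = \left(2 \left(-9\right) \left(-6 - 9\right) + \frac{1}{4} \cdot \frac{1}{2}\right)^{2} = \left(2 \left(-9\right) \left(-15\right) + \frac{1}{8}\right)^{2} = \left(270 + \frac{1}{8}\right)^{2} = \left(\frac{2161}{8}\right)^{2} = \frac{4669921}{64}$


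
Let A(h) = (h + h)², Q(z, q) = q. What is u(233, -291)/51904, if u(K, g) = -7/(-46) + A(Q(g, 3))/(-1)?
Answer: -1649/2387584 ≈ -0.00069066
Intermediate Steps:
A(h) = 4*h² (A(h) = (2*h)² = 4*h²)
u(K, g) = -1649/46 (u(K, g) = -7/(-46) + (4*3²)/(-1) = -7*(-1/46) + (4*9)*(-1) = 7/46 + 36*(-1) = 7/46 - 36 = -1649/46)
u(233, -291)/51904 = -1649/46/51904 = -1649/46*1/51904 = -1649/2387584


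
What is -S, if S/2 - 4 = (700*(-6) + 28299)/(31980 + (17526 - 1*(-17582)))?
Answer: -292451/33544 ≈ -8.7184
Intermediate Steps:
S = 292451/33544 (S = 8 + 2*((700*(-6) + 28299)/(31980 + (17526 - 1*(-17582)))) = 8 + 2*((-4200 + 28299)/(31980 + (17526 + 17582))) = 8 + 2*(24099/(31980 + 35108)) = 8 + 2*(24099/67088) = 8 + 24099/33544 = 292451/33544 ≈ 8.7184)
-S = -1*292451/33544 = -292451/33544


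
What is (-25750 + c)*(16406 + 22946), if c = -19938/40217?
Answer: -40753233738176/40217 ≈ -1.0133e+9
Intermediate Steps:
c = -19938/40217 (c = -19938*1/40217 = -19938/40217 ≈ -0.49576)
(-25750 + c)*(16406 + 22946) = (-25750 - 19938/40217)*(16406 + 22946) = -1035607688/40217*39352 = -40753233738176/40217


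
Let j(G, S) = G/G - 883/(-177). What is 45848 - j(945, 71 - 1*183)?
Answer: 8114036/177 ≈ 45842.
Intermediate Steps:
j(G, S) = 1060/177 (j(G, S) = 1 - 883*(-1/177) = 1 + 883/177 = 1060/177)
45848 - j(945, 71 - 1*183) = 45848 - 1*1060/177 = 45848 - 1060/177 = 8114036/177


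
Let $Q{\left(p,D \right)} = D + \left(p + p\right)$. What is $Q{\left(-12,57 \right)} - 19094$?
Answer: $-19061$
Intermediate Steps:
$Q{\left(p,D \right)} = D + 2 p$
$Q{\left(-12,57 \right)} - 19094 = \left(57 + 2 \left(-12\right)\right) - 19094 = \left(57 - 24\right) - 19094 = 33 - 19094 = -19061$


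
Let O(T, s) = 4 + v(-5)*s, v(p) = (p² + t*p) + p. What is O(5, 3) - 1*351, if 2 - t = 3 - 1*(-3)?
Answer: -227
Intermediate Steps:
t = -4 (t = 2 - (3 - 1*(-3)) = 2 - (3 + 3) = 2 - 1*6 = 2 - 6 = -4)
v(p) = p² - 3*p (v(p) = (p² - 4*p) + p = p² - 3*p)
O(T, s) = 4 + 40*s (O(T, s) = 4 + (-5*(-3 - 5))*s = 4 + (-5*(-8))*s = 4 + 40*s)
O(5, 3) - 1*351 = (4 + 40*3) - 1*351 = (4 + 120) - 351 = 124 - 351 = -227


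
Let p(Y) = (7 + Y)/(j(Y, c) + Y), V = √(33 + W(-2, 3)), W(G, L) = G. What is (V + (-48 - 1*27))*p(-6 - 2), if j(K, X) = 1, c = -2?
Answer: -75/7 + √31/7 ≈ -9.9189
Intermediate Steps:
V = √31 (V = √(33 - 2) = √31 ≈ 5.5678)
p(Y) = (7 + Y)/(1 + Y)
(V + (-48 - 1*27))*p(-6 - 2) = (√31 + (-48 - 1*27))*((7 + (-6 - 2))/(1 + (-6 - 2))) = (√31 + (-48 - 27))*((7 - 8)/(1 - 8)) = (√31 - 75)*(-1/(-7)) = (-75 + √31)*(-⅐*(-1)) = (-75 + √31)*(⅐) = -75/7 + √31/7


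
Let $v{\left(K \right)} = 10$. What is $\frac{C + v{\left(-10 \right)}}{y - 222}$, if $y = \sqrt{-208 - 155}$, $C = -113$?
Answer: $\frac{7622}{16549} + \frac{1133 i \sqrt{3}}{49647} \approx 0.46057 + 0.039527 i$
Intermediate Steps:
$y = 11 i \sqrt{3}$ ($y = \sqrt{-363} = 11 i \sqrt{3} \approx 19.053 i$)
$\frac{C + v{\left(-10 \right)}}{y - 222} = \frac{-113 + 10}{11 i \sqrt{3} - 222} = - \frac{103}{-222 + 11 i \sqrt{3}}$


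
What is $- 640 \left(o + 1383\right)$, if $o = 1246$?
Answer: $-1682560$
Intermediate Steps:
$- 640 \left(o + 1383\right) = - 640 \left(1246 + 1383\right) = \left(-640\right) 2629 = -1682560$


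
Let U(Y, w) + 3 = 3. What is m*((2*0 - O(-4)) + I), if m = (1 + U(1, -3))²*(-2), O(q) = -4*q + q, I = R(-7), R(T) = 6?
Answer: 12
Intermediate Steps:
U(Y, w) = 0 (U(Y, w) = -3 + 3 = 0)
I = 6
O(q) = -3*q
m = -2 (m = (1 + 0)²*(-2) = 1²*(-2) = 1*(-2) = -2)
m*((2*0 - O(-4)) + I) = -2*((2*0 - (-3)*(-4)) + 6) = -2*((0 - 1*12) + 6) = -2*((0 - 12) + 6) = -2*(-12 + 6) = -2*(-6) = 12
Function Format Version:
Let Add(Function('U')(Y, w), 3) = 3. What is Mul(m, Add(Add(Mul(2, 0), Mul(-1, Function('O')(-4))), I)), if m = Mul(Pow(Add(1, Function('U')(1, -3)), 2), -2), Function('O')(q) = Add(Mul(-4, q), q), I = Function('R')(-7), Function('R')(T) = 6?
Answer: 12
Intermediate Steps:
Function('U')(Y, w) = 0 (Function('U')(Y, w) = Add(-3, 3) = 0)
I = 6
Function('O')(q) = Mul(-3, q)
m = -2 (m = Mul(Pow(Add(1, 0), 2), -2) = Mul(Pow(1, 2), -2) = Mul(1, -2) = -2)
Mul(m, Add(Add(Mul(2, 0), Mul(-1, Function('O')(-4))), I)) = Mul(-2, Add(Add(Mul(2, 0), Mul(-1, Mul(-3, -4))), 6)) = Mul(-2, Add(Add(0, Mul(-1, 12)), 6)) = Mul(-2, Add(Add(0, -12), 6)) = Mul(-2, Add(-12, 6)) = Mul(-2, -6) = 12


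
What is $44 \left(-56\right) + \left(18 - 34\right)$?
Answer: $-2480$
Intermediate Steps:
$44 \left(-56\right) + \left(18 - 34\right) = -2464 - 16 = -2480$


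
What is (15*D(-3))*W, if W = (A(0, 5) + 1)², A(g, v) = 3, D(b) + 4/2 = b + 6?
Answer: 240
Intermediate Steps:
D(b) = 4 + b (D(b) = -2 + (b + 6) = -2 + (6 + b) = 4 + b)
W = 16 (W = (3 + 1)² = 4² = 16)
(15*D(-3))*W = (15*(4 - 3))*16 = (15*1)*16 = 15*16 = 240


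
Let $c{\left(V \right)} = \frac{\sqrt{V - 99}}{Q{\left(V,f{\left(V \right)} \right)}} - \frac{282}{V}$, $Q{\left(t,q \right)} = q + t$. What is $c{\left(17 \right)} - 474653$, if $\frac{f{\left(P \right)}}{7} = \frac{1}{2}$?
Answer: $- \frac{8069383}{17} + \frac{2 i \sqrt{82}}{41} \approx -4.7467 \cdot 10^{5} + 0.44173 i$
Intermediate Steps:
$f{\left(P \right)} = \frac{7}{2}$
$c{\left(V \right)} = - \frac{282}{V} + \frac{\sqrt{-99 + V}}{\frac{7}{2} + V}$ ($c{\left(V \right)} = \frac{\sqrt{V - 99}}{\frac{7}{2} + V} - \frac{282}{V} = \frac{\sqrt{-99 + V}}{\frac{7}{2} + V} - \frac{282}{V} = - \frac{282}{V} + \frac{\sqrt{-99 + V}}{\frac{7}{2} + V}$)
$c{\left(17 \right)} - 474653 = \frac{2 \left(-987 - 4794 + 17 \sqrt{-99 + 17}\right)}{17 \left(7 + 2 \cdot 17\right)} - 474653 = 2 \cdot \frac{1}{17} \frac{1}{7 + 34} \left(-987 - 4794 + 17 \sqrt{-82}\right) - 474653 = 2 \cdot \frac{1}{17} \cdot \frac{1}{41} \left(-987 - 4794 + 17 i \sqrt{82}\right) - 474653 = 2 \cdot \frac{1}{17} \cdot \frac{1}{41} \left(-5781 + 17 i \sqrt{82}\right) - 474653 = \left(- \frac{282}{17} + \frac{2 i \sqrt{82}}{41}\right) - 474653 = - \frac{8069383}{17} + \frac{2 i \sqrt{82}}{41}$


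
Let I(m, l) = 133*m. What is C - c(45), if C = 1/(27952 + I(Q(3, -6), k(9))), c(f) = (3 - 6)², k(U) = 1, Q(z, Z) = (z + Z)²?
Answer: -262340/29149 ≈ -9.0000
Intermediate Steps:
Q(z, Z) = (Z + z)²
c(f) = 9 (c(f) = (-3)² = 9)
C = 1/29149 (C = 1/(27952 + 133*(-6 + 3)²) = 1/(27952 + 133*(-3)²) = 1/(27952 + 133*9) = 1/(27952 + 1197) = 1/29149 ≈ 3.4306e-5)
C - c(45) = 1/29149 - 1*9 = 1/29149 - 9 = -262340/29149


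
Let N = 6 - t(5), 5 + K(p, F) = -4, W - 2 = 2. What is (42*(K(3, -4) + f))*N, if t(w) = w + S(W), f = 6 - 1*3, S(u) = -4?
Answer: -1260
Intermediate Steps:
W = 4 (W = 2 + 2 = 4)
K(p, F) = -9 (K(p, F) = -5 - 4 = -9)
f = 3 (f = 6 - 3 = 3)
t(w) = -4 + w (t(w) = w - 4 = -4 + w)
N = 5 (N = 6 - (-4 + 5) = 6 - 1*1 = 6 - 1 = 5)
(42*(K(3, -4) + f))*N = (42*(-9 + 3))*5 = (42*(-6))*5 = -252*5 = -1260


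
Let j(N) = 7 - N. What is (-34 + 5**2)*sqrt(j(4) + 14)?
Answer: -9*sqrt(17) ≈ -37.108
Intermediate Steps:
(-34 + 5**2)*sqrt(j(4) + 14) = (-34 + 5**2)*sqrt((7 - 1*4) + 14) = (-34 + 25)*sqrt((7 - 4) + 14) = -9*sqrt(3 + 14) = -9*sqrt(17)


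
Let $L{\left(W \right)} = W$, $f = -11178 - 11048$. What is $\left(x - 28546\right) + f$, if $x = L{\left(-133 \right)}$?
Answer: $-50905$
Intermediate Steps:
$f = -22226$
$x = -133$
$\left(x - 28546\right) + f = \left(-133 - 28546\right) - 22226 = -28679 - 22226 = -50905$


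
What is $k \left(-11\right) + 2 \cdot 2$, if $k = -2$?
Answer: $26$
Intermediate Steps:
$k \left(-11\right) + 2 \cdot 2 = \left(-2\right) \left(-11\right) + 2 \cdot 2 = 22 + 4 = 26$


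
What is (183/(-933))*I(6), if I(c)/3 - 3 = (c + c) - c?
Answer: -1647/311 ≈ -5.2958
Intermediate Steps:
I(c) = 9 + 3*c (I(c) = 9 + 3*((c + c) - c) = 9 + 3*(2*c - c) = 9 + 3*c)
(183/(-933))*I(6) = (183/(-933))*(9 + 3*6) = (183*(-1/933))*(9 + 18) = -61/311*27 = -1647/311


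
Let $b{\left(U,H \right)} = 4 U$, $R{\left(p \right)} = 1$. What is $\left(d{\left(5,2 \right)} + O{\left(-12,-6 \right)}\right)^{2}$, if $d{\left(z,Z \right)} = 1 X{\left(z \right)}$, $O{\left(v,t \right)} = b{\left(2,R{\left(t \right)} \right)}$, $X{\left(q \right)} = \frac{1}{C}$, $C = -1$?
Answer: $49$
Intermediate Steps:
$X{\left(q \right)} = -1$ ($X{\left(q \right)} = \frac{1}{-1} = -1$)
$O{\left(v,t \right)} = 8$ ($O{\left(v,t \right)} = 4 \cdot 2 = 8$)
$d{\left(z,Z \right)} = -1$ ($d{\left(z,Z \right)} = 1 \left(-1\right) = -1$)
$\left(d{\left(5,2 \right)} + O{\left(-12,-6 \right)}\right)^{2} = \left(-1 + 8\right)^{2} = 7^{2} = 49$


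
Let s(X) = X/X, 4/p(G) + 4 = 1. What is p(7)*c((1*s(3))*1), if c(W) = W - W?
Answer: 0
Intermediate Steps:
p(G) = -4/3 (p(G) = 4/(-4 + 1) = 4/(-3) = 4*(-⅓) = -4/3)
s(X) = 1
c(W) = 0
p(7)*c((1*s(3))*1) = -4/3*0 = 0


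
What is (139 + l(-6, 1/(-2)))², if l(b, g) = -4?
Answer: 18225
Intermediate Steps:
(139 + l(-6, 1/(-2)))² = (139 - 4)² = 135² = 18225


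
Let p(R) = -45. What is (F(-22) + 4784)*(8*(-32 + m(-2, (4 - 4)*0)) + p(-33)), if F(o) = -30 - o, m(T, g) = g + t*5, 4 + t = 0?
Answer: -2201736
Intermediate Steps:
t = -4 (t = -4 + 0 = -4)
m(T, g) = -20 + g (m(T, g) = g - 4*5 = g - 20 = -20 + g)
(F(-22) + 4784)*(8*(-32 + m(-2, (4 - 4)*0)) + p(-33)) = ((-30 - 1*(-22)) + 4784)*(8*(-32 + (-20 + (4 - 4)*0)) - 45) = ((-30 + 22) + 4784)*(8*(-32 + (-20 + 0*0)) - 45) = (-8 + 4784)*(8*(-32 + (-20 + 0)) - 45) = 4776*(8*(-32 - 20) - 45) = 4776*(8*(-52) - 45) = 4776*(-416 - 45) = 4776*(-461) = -2201736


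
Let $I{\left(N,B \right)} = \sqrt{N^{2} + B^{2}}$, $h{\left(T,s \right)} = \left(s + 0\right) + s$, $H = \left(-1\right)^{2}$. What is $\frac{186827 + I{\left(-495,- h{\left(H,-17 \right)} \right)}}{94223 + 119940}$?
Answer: $\frac{186827}{214163} + \frac{\sqrt{246181}}{214163} \approx 0.87468$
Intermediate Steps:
$H = 1$
$h{\left(T,s \right)} = 2 s$ ($h{\left(T,s \right)} = s + s = 2 s$)
$I{\left(N,B \right)} = \sqrt{B^{2} + N^{2}}$
$\frac{186827 + I{\left(-495,- h{\left(H,-17 \right)} \right)}}{94223 + 119940} = \frac{186827 + \sqrt{\left(- 2 \left(-17\right)\right)^{2} + \left(-495\right)^{2}}}{94223 + 119940} = \frac{186827 + \sqrt{\left(\left(-1\right) \left(-34\right)\right)^{2} + 245025}}{214163} = \left(186827 + \sqrt{34^{2} + 245025}\right) \frac{1}{214163} = \left(186827 + \sqrt{1156 + 245025}\right) \frac{1}{214163} = \left(186827 + \sqrt{246181}\right) \frac{1}{214163} = \frac{186827}{214163} + \frac{\sqrt{246181}}{214163}$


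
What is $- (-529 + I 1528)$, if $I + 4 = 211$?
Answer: $-315767$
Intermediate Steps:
$I = 207$ ($I = -4 + 211 = 207$)
$- (-529 + I 1528) = - (-529 + 207 \cdot 1528) = - (-529 + 316296) = \left(-1\right) 315767 = -315767$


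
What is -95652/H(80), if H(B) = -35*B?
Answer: 23913/700 ≈ 34.161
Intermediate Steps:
H(B) = -35*B
-95652/H(80) = -95652/((-35*80)) = -95652/(-2800) = -95652*(-1/2800) = 23913/700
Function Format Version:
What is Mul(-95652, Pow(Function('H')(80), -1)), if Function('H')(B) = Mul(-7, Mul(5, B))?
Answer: Rational(23913, 700) ≈ 34.161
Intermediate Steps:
Function('H')(B) = Mul(-35, B)
Mul(-95652, Pow(Function('H')(80), -1)) = Mul(-95652, Pow(Mul(-35, 80), -1)) = Mul(-95652, Pow(-2800, -1)) = Mul(-95652, Rational(-1, 2800)) = Rational(23913, 700)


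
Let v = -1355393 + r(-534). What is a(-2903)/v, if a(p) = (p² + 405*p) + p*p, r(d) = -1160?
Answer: -1425373/123323 ≈ -11.558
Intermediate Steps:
v = -1356553 (v = -1355393 - 1160 = -1356553)
a(p) = 2*p² + 405*p (a(p) = (p² + 405*p) + p² = 2*p² + 405*p)
a(-2903)/v = -2903*(405 + 2*(-2903))/(-1356553) = -2903*(405 - 5806)*(-1/1356553) = -2903*(-5401)*(-1/1356553) = 15679103*(-1/1356553) = -1425373/123323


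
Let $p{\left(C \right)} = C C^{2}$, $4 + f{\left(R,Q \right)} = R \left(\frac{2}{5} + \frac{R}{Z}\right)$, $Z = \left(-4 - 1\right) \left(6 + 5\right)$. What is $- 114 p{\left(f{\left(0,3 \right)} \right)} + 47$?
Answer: $7343$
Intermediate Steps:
$Z = -55$ ($Z = \left(-5\right) 11 = -55$)
$f{\left(R,Q \right)} = -4 + R \left(\frac{2}{5} - \frac{R}{55}\right)$ ($f{\left(R,Q \right)} = -4 + R \left(\frac{2}{5} + \frac{R}{-55}\right) = -4 + R \left(2 \cdot \frac{1}{5} + R \left(- \frac{1}{55}\right)\right) = -4 + R \left(\frac{2}{5} - \frac{R}{55}\right)$)
$p{\left(C \right)} = C^{3}$
$- 114 p{\left(f{\left(0,3 \right)} \right)} + 47 = - 114 \left(-4 - \frac{0^{2}}{55} + \frac{2}{5} \cdot 0\right)^{3} + 47 = - 114 \left(-4 - 0 + 0\right)^{3} + 47 = - 114 \left(-4 + 0 + 0\right)^{3} + 47 = - 114 \left(-4\right)^{3} + 47 = \left(-114\right) \left(-64\right) + 47 = 7296 + 47 = 7343$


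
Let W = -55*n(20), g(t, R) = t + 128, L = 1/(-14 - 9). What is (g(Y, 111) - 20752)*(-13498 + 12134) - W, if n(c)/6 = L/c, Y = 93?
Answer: 1288197031/46 ≈ 2.8004e+7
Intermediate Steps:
L = -1/23 (L = 1/(-23) = -1/23 ≈ -0.043478)
g(t, R) = 128 + t
n(c) = -6/(23*c) (n(c) = 6*(-1/(23*c)) = -6/(23*c))
W = 33/46 (W = -(-330)/(23*20) = -55*(-3/230) = 33/46 ≈ 0.71739)
(g(Y, 111) - 20752)*(-13498 + 12134) - W = ((128 + 93) - 20752)*(-13498 + 12134) - 1*33/46 = (221 - 20752)*(-1364) - 33/46 = -20531*(-1364) - 33/46 = 28004284 - 33/46 = 1288197031/46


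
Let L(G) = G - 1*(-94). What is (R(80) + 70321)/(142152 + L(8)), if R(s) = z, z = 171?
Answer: 35246/71127 ≈ 0.49554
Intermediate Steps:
L(G) = 94 + G (L(G) = G + 94 = 94 + G)
R(s) = 171
(R(80) + 70321)/(142152 + L(8)) = (171 + 70321)/(142152 + (94 + 8)) = 70492/(142152 + 102) = 70492/142254 = 70492*(1/142254) = 35246/71127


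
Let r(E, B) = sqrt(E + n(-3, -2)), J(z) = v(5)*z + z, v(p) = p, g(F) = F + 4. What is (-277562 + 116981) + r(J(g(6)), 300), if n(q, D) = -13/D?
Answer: -160581 + sqrt(266)/2 ≈ -1.6057e+5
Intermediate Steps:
g(F) = 4 + F
J(z) = 6*z (J(z) = 5*z + z = 6*z)
r(E, B) = sqrt(13/2 + E) (r(E, B) = sqrt(E - 13/(-2)) = sqrt(E - 13*(-1/2)) = sqrt(E + 13/2) = sqrt(13/2 + E))
(-277562 + 116981) + r(J(g(6)), 300) = (-277562 + 116981) + sqrt(26 + 4*(6*(4 + 6)))/2 = -160581 + sqrt(26 + 4*(6*10))/2 = -160581 + sqrt(26 + 4*60)/2 = -160581 + sqrt(26 + 240)/2 = -160581 + sqrt(266)/2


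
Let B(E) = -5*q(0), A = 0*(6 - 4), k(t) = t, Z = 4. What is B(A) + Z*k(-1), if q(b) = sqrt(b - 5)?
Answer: -4 - 5*I*sqrt(5) ≈ -4.0 - 11.18*I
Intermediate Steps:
q(b) = sqrt(-5 + b)
A = 0 (A = 0*2 = 0)
B(E) = -5*I*sqrt(5) (B(E) = -5*sqrt(-5 + 0) = -5*I*sqrt(5))
B(A) + Z*k(-1) = -5*I*sqrt(5) + 4*(-1) = -5*I*sqrt(5) - 4 = -4 - 5*I*sqrt(5)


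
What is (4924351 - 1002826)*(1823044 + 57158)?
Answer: 7373259148050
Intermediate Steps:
(4924351 - 1002826)*(1823044 + 57158) = 3921525*1880202 = 7373259148050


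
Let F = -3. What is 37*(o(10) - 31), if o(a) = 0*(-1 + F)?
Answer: -1147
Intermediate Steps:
o(a) = 0 (o(a) = 0*(-1 - 3) = 0*(-4) = 0)
37*(o(10) - 31) = 37*(0 - 31) = 37*(-31) = -1147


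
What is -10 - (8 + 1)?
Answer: -19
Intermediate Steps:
-10 - (8 + 1) = -10 - 1*9 = -10 - 9 = -19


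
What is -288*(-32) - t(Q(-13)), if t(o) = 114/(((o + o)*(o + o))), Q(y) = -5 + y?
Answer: 1990637/216 ≈ 9215.9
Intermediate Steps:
t(o) = 57/(2*o²) (t(o) = 114/(((2*o)*(2*o))) = 114/((4*o²)) = 114*(1/(4*o²)) = 57/(2*o²))
-288*(-32) - t(Q(-13)) = -288*(-32) - 57/(2*(-5 - 13)²) = 9216 - 57/(2*(-18)²) = 9216 - 57/(2*324) = 9216 - 1*19/216 = 9216 - 19/216 = 1990637/216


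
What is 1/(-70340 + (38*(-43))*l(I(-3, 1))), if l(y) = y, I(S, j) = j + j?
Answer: -1/73608 ≈ -1.3585e-5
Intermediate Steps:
I(S, j) = 2*j
1/(-70340 + (38*(-43))*l(I(-3, 1))) = 1/(-70340 + (38*(-43))*(2*1)) = 1/(-70340 - 1634*2) = 1/(-70340 - 3268) = 1/(-73608) = -1/73608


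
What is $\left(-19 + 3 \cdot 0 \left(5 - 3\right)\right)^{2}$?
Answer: $361$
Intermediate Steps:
$\left(-19 + 3 \cdot 0 \left(5 - 3\right)\right)^{2} = \left(-19 + 0 \left(5 - 3\right)\right)^{2} = \left(-19 + 0 \cdot 2\right)^{2} = \left(-19 + 0\right)^{2} = \left(-19\right)^{2} = 361$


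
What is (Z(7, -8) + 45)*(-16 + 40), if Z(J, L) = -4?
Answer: 984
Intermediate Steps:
(Z(7, -8) + 45)*(-16 + 40) = (-4 + 45)*(-16 + 40) = 41*24 = 984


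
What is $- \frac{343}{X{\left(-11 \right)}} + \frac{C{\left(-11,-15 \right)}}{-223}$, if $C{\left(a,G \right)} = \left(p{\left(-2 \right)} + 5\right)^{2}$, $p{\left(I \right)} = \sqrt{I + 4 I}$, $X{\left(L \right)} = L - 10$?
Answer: $\frac{10882}{669} - \frac{10 i \sqrt{10}}{223} \approx 16.266 - 0.14181 i$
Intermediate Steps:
$X{\left(L \right)} = -10 + L$ ($X{\left(L \right)} = L - 10 = -10 + L$)
$p{\left(I \right)} = \sqrt{5} \sqrt{I}$ ($p{\left(I \right)} = \sqrt{5 I} = \sqrt{5} \sqrt{I}$)
$C{\left(a,G \right)} = \left(5 + i \sqrt{10}\right)^{2}$ ($C{\left(a,G \right)} = \left(\sqrt{5} \sqrt{-2} + 5\right)^{2} = \left(\sqrt{5} i \sqrt{2} + 5\right)^{2} = \left(i \sqrt{10} + 5\right)^{2} = \left(5 + i \sqrt{10}\right)^{2}$)
$- \frac{343}{X{\left(-11 \right)}} + \frac{C{\left(-11,-15 \right)}}{-223} = - \frac{343}{-10 - 11} + \frac{\left(5 + i \sqrt{10}\right)^{2}}{-223} = - \frac{343}{-21} + \left(5 + i \sqrt{10}\right)^{2} \left(- \frac{1}{223}\right) = \left(-343\right) \left(- \frac{1}{21}\right) - \frac{\left(5 + i \sqrt{10}\right)^{2}}{223} = \frac{49}{3} - \frac{\left(5 + i \sqrt{10}\right)^{2}}{223}$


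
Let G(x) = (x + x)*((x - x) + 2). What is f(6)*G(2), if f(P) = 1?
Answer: 8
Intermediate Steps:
G(x) = 4*x (G(x) = (2*x)*(0 + 2) = (2*x)*2 = 4*x)
f(6)*G(2) = 1*(4*2) = 1*8 = 8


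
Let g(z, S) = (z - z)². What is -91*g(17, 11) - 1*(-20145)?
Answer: 20145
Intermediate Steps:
g(z, S) = 0 (g(z, S) = 0² = 0)
-91*g(17, 11) - 1*(-20145) = -91*0 - 1*(-20145) = 0 + 20145 = 20145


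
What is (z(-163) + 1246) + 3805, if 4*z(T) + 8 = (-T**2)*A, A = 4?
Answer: -21520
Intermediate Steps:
z(T) = -2 - T**2 (z(T) = -2 + (-T**2*4)/4 = -2 + (-4*T**2)/4 = -2 - T**2)
(z(-163) + 1246) + 3805 = ((-2 - 1*(-163)**2) + 1246) + 3805 = ((-2 - 1*26569) + 1246) + 3805 = ((-2 - 26569) + 1246) + 3805 = (-26571 + 1246) + 3805 = -25325 + 3805 = -21520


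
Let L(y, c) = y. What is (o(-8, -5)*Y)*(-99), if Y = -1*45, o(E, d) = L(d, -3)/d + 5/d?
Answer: 0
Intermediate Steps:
o(E, d) = 1 + 5/d (o(E, d) = d/d + 5/d = 1 + 5/d)
Y = -45
(o(-8, -5)*Y)*(-99) = (((5 - 5)/(-5))*(-45))*(-99) = (-⅕*0*(-45))*(-99) = (0*(-45))*(-99) = 0*(-99) = 0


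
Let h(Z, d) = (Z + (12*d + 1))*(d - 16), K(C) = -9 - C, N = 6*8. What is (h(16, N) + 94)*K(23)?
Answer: -610240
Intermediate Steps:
N = 48
h(Z, d) = (-16 + d)*(1 + Z + 12*d) (h(Z, d) = (Z + (1 + 12*d))*(-16 + d) = (1 + Z + 12*d)*(-16 + d) = (-16 + d)*(1 + Z + 12*d))
(h(16, N) + 94)*K(23) = ((-16 - 191*48 - 16*16 + 12*48² + 16*48) + 94)*(-9 - 1*23) = ((-16 - 9168 - 256 + 12*2304 + 768) + 94)*(-9 - 23) = ((-16 - 9168 - 256 + 27648 + 768) + 94)*(-32) = (18976 + 94)*(-32) = 19070*(-32) = -610240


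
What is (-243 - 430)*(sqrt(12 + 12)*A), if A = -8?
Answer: 10768*sqrt(6) ≈ 26376.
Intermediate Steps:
(-243 - 430)*(sqrt(12 + 12)*A) = (-243 - 430)*(sqrt(12 + 12)*(-8)) = -673*sqrt(24)*(-8) = -673*2*sqrt(6)*(-8) = -(-10768)*sqrt(6) = 10768*sqrt(6)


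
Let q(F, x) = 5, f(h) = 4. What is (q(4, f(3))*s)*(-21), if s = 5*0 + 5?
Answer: -525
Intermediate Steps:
s = 5 (s = 0 + 5 = 5)
(q(4, f(3))*s)*(-21) = (5*5)*(-21) = 25*(-21) = -525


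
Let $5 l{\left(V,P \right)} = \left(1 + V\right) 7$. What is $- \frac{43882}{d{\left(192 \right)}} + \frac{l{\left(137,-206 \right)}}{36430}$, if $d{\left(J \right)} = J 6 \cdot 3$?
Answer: $- \frac{1997441951}{157377600} \approx -12.692$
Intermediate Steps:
$l{\left(V,P \right)} = \frac{7}{5} + \frac{7 V}{5}$ ($l{\left(V,P \right)} = \frac{\left(1 + V\right) 7}{5} = \frac{7 + 7 V}{5} = \frac{7}{5} + \frac{7 V}{5}$)
$d{\left(J \right)} = 18 J$ ($d{\left(J \right)} = 6 J 3 = 18 J$)
$- \frac{43882}{d{\left(192 \right)}} + \frac{l{\left(137,-206 \right)}}{36430} = - \frac{43882}{18 \cdot 192} + \frac{\frac{7}{5} + \frac{7}{5} \cdot 137}{36430} = - \frac{43882}{3456} + \left(\frac{7}{5} + \frac{959}{5}\right) \frac{1}{36430} = \left(-43882\right) \frac{1}{3456} + \frac{966}{5} \cdot \frac{1}{36430} = - \frac{21941}{1728} + \frac{483}{91075} = - \frac{1997441951}{157377600}$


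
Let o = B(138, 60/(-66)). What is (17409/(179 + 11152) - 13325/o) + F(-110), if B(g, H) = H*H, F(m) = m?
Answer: -245228729/15108 ≈ -16232.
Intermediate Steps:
B(g, H) = H²
o = 100/121 (o = (60/(-66))² = (60*(-1/66))² = (-10/11)² = 100/121 ≈ 0.82645)
(17409/(179 + 11152) - 13325/o) + F(-110) = (17409/(179 + 11152) - 13325/100/121) - 110 = (17409/11331 - 13325*121/100) - 110 = (17409*(1/11331) - 64493/4) - 110 = (5803/3777 - 64493/4) - 110 = -243566849/15108 - 110 = -245228729/15108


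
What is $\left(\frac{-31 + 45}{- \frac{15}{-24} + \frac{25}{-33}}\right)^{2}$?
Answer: $\frac{278784}{25} \approx 11151.0$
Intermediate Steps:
$\left(\frac{-31 + 45}{- \frac{15}{-24} + \frac{25}{-33}}\right)^{2} = \left(\frac{14}{\left(-15\right) \left(- \frac{1}{24}\right) + 25 \left(- \frac{1}{33}\right)}\right)^{2} = \left(\frac{14}{\frac{5}{8} - \frac{25}{33}}\right)^{2} = \left(\frac{14}{- \frac{35}{264}}\right)^{2} = \left(14 \left(- \frac{264}{35}\right)\right)^{2} = \left(- \frac{528}{5}\right)^{2} = \frac{278784}{25}$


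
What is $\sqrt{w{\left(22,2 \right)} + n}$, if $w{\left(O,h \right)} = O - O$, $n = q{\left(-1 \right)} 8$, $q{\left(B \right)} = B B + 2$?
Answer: $2 \sqrt{6} \approx 4.899$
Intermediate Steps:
$q{\left(B \right)} = 2 + B^{2}$ ($q{\left(B \right)} = B^{2} + 2 = 2 + B^{2}$)
$n = 24$ ($n = \left(2 + \left(-1\right)^{2}\right) 8 = \left(2 + 1\right) 8 = 3 \cdot 8 = 24$)
$w{\left(O,h \right)} = 0$
$\sqrt{w{\left(22,2 \right)} + n} = \sqrt{0 + 24} = \sqrt{24} = 2 \sqrt{6}$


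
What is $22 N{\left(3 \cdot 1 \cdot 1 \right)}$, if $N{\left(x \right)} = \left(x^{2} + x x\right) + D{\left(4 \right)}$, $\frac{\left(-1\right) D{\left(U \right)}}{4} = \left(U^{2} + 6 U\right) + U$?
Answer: $-3476$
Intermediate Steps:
$D{\left(U \right)} = - 28 U - 4 U^{2}$ ($D{\left(U \right)} = - 4 \left(\left(U^{2} + 6 U\right) + U\right) = - 4 \left(U^{2} + 7 U\right) = - 28 U - 4 U^{2}$)
$N{\left(x \right)} = -176 + 2 x^{2}$ ($N{\left(x \right)} = \left(x^{2} + x x\right) - 16 \left(7 + 4\right) = \left(x^{2} + x^{2}\right) - 16 \cdot 11 = 2 x^{2} - 176 = -176 + 2 x^{2}$)
$22 N{\left(3 \cdot 1 \cdot 1 \right)} = 22 \left(-176 + 2 \left(3 \cdot 1 \cdot 1\right)^{2}\right) = 22 \left(-176 + 2 \left(3 \cdot 1\right)^{2}\right) = 22 \left(-176 + 2 \cdot 3^{2}\right) = 22 \left(-176 + 2 \cdot 9\right) = 22 \left(-176 + 18\right) = 22 \left(-158\right) = -3476$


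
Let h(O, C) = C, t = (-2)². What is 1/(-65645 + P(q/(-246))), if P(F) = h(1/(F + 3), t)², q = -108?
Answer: -1/65629 ≈ -1.5237e-5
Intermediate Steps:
t = 4
P(F) = 16 (P(F) = 4² = 16)
1/(-65645 + P(q/(-246))) = 1/(-65645 + 16) = 1/(-65629) = -1/65629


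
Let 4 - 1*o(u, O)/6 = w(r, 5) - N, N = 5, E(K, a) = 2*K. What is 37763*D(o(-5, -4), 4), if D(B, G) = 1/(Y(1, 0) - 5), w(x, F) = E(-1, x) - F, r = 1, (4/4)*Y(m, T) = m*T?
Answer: -37763/5 ≈ -7552.6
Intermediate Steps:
Y(m, T) = T*m (Y(m, T) = m*T = T*m)
w(x, F) = -2 - F (w(x, F) = 2*(-1) - F = -2 - F)
o(u, O) = 96 (o(u, O) = 24 - 6*((-2 - 1*5) - 1*5) = 24 - 6*((-2 - 5) - 5) = 24 - 6*(-7 - 5) = 24 - 6*(-12) = 24 + 72 = 96)
D(B, G) = -1/5 (D(B, G) = 1/(0*1 - 5) = 1/(0 - 5) = 1/(-5) = -1/5)
37763*D(o(-5, -4), 4) = 37763*(-1/5) = -37763/5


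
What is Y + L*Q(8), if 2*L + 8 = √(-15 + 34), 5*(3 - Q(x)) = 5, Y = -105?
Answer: -113 + √19 ≈ -108.64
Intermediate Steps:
Q(x) = 2 (Q(x) = 3 - ⅕*5 = 3 - 1 = 2)
L = -4 + √19/2 (L = -4 + √(-15 + 34)/2 = -4 + √19/2 ≈ -1.8206)
Y + L*Q(8) = -105 + (-4 + √19/2)*2 = -105 + (-8 + √19) = -113 + √19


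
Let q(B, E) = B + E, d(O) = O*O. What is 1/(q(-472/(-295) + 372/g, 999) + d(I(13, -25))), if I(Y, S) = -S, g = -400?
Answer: 100/162467 ≈ 0.00061551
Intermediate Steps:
d(O) = O**2
1/(q(-472/(-295) + 372/g, 999) + d(I(13, -25))) = 1/(((-472/(-295) + 372/(-400)) + 999) + (-1*(-25))**2) = 1/(((-472*(-1/295) + 372*(-1/400)) + 999) + 25**2) = 1/(((8/5 - 93/100) + 999) + 625) = 1/((67/100 + 999) + 625) = 1/(99967/100 + 625) = 1/(162467/100) = 100/162467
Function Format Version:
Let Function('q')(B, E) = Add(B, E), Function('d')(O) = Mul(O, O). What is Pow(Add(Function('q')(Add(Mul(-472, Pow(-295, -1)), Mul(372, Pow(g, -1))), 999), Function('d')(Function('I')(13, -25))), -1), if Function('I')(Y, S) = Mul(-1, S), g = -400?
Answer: Rational(100, 162467) ≈ 0.00061551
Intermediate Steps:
Function('d')(O) = Pow(O, 2)
Pow(Add(Function('q')(Add(Mul(-472, Pow(-295, -1)), Mul(372, Pow(g, -1))), 999), Function('d')(Function('I')(13, -25))), -1) = Pow(Add(Add(Add(Mul(-472, Pow(-295, -1)), Mul(372, Pow(-400, -1))), 999), Pow(Mul(-1, -25), 2)), -1) = Pow(Add(Add(Add(Mul(-472, Rational(-1, 295)), Mul(372, Rational(-1, 400))), 999), Pow(25, 2)), -1) = Pow(Add(Add(Add(Rational(8, 5), Rational(-93, 100)), 999), 625), -1) = Pow(Add(Add(Rational(67, 100), 999), 625), -1) = Pow(Add(Rational(99967, 100), 625), -1) = Pow(Rational(162467, 100), -1) = Rational(100, 162467)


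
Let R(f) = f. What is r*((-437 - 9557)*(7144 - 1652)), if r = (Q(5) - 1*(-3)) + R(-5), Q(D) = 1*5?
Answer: -164661144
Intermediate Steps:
Q(D) = 5
r = 3 (r = (5 - 1*(-3)) - 5 = (5 + 3) - 5 = 8 - 5 = 3)
r*((-437 - 9557)*(7144 - 1652)) = 3*((-437 - 9557)*(7144 - 1652)) = 3*(-9994*5492) = 3*(-54887048) = -164661144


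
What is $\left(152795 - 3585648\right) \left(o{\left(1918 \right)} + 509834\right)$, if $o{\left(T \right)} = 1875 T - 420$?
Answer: $-14094140979392$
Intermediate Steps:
$o{\left(T \right)} = -420 + 1875 T$
$\left(152795 - 3585648\right) \left(o{\left(1918 \right)} + 509834\right) = \left(152795 - 3585648\right) \left(\left(-420 + 1875 \cdot 1918\right) + 509834\right) = - 3432853 \left(\left(-420 + 3596250\right) + 509834\right) = - 3432853 \left(3595830 + 509834\right) = \left(-3432853\right) 4105664 = -14094140979392$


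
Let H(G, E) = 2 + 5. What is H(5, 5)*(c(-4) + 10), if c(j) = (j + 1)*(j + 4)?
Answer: 70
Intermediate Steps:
c(j) = (1 + j)*(4 + j)
H(G, E) = 7
H(5, 5)*(c(-4) + 10) = 7*((4 + (-4)² + 5*(-4)) + 10) = 7*((4 + 16 - 20) + 10) = 7*(0 + 10) = 7*10 = 70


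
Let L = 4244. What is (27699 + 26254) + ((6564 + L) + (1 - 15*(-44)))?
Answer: 65422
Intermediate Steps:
(27699 + 26254) + ((6564 + L) + (1 - 15*(-44))) = (27699 + 26254) + ((6564 + 4244) + (1 - 15*(-44))) = 53953 + (10808 + (1 + 660)) = 53953 + (10808 + 661) = 53953 + 11469 = 65422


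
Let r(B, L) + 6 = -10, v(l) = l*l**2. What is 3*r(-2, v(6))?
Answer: -48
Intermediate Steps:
v(l) = l**3
r(B, L) = -16 (r(B, L) = -6 - 10 = -16)
3*r(-2, v(6)) = 3*(-16) = -48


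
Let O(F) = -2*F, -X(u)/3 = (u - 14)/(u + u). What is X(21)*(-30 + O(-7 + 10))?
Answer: 18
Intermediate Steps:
X(u) = -3*(-14 + u)/(2*u) (X(u) = -3*(u - 14)/(u + u) = -3*(-14 + u)/(2*u))
X(21)*(-30 + O(-7 + 10)) = (-3/2 + 21/21)*(-30 - 2*(-7 + 10)) = (-3/2 + 21*(1/21))*(-30 - 2*3) = (-3/2 + 1)*(-30 - 6) = -1/2*(-36) = 18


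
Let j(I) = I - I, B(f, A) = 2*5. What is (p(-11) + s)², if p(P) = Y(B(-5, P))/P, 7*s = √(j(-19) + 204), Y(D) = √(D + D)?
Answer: 25664/5929 - 8*√255/77 ≈ 2.6695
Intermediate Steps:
B(f, A) = 10
j(I) = 0
Y(D) = √2*√D (Y(D) = √(2*D) = √2*√D)
s = 2*√51/7 (s = √(0 + 204)/7 = √204/7 = (2*√51)/7 = 2*√51/7 ≈ 2.0404)
p(P) = 2*√5/P (p(P) = (√2*√10)/P = (2*√5)/P = 2*√5/P)
(p(-11) + s)² = (2*√5/(-11) + 2*√51/7)² = (2*√5*(-1/11) + 2*√51/7)² = (-2*√5/11 + 2*√51/7)²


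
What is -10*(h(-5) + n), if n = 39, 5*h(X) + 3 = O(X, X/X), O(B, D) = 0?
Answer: -384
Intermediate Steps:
h(X) = -3/5 (h(X) = -3/5 + (1/5)*0 = -3/5 + 0 = -3/5)
-10*(h(-5) + n) = -10*(-3/5 + 39) = -10*192/5 = -384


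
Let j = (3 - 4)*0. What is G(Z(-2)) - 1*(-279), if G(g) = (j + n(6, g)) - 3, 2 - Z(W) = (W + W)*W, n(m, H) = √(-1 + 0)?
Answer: 276 + I ≈ 276.0 + 1.0*I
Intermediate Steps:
n(m, H) = I (n(m, H) = √(-1) = I)
Z(W) = 2 - 2*W² (Z(W) = 2 - (W + W)*W = 2 - 2*W*W = 2 - 2*W²)
j = 0 (j = -1*0 = 0)
G(g) = -3 + I (G(g) = (0 + I) - 3 = I - 3 = -3 + I)
G(Z(-2)) - 1*(-279) = (-3 + I) - 1*(-279) = (-3 + I) + 279 = 276 + I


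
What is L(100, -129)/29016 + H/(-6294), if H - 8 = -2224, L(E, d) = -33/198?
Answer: 64298407/182626704 ≈ 0.35208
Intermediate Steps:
L(E, d) = -⅙ (L(E, d) = -33*1/198 = -⅙)
H = -2216 (H = 8 - 2224 = -2216)
L(100, -129)/29016 + H/(-6294) = -⅙/29016 - 2216/(-6294) = -⅙*1/29016 - 2216*(-1/6294) = -1/174096 + 1108/3147 = 64298407/182626704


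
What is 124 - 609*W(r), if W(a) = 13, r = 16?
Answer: -7793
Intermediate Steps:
124 - 609*W(r) = 124 - 609*13 = 124 - 7917 = -7793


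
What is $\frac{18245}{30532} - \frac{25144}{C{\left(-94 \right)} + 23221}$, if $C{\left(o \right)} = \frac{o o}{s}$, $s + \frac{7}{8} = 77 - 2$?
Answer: $- \frac{202719768999}{422585504212} \approx -0.47971$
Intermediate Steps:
$s = \frac{593}{8}$ ($s = - \frac{7}{8} + \left(77 - 2\right) = - \frac{7}{8} + 75 = \frac{593}{8} \approx 74.125$)
$C{\left(o \right)} = \frac{8 o^{2}}{593}$ ($C{\left(o \right)} = \frac{o o}{\frac{593}{8}} = o^{2} \cdot \frac{8}{593} = \frac{8 o^{2}}{593}$)
$\frac{18245}{30532} - \frac{25144}{C{\left(-94 \right)} + 23221} = \frac{18245}{30532} - \frac{25144}{\frac{8 \left(-94\right)^{2}}{593} + 23221} = 18245 \cdot \frac{1}{30532} - \frac{25144}{\frac{8}{593} \cdot 8836 + 23221} = \frac{18245}{30532} - \frac{25144}{\frac{70688}{593} + 23221} = \frac{18245}{30532} - \frac{25144}{\frac{13840741}{593}} = \frac{18245}{30532} - \frac{14910392}{13840741} = - \frac{202719768999}{422585504212}$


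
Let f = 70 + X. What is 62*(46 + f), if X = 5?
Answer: 7502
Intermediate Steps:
f = 75 (f = 70 + 5 = 75)
62*(46 + f) = 62*(46 + 75) = 62*121 = 7502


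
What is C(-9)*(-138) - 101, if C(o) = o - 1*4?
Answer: 1693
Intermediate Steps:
C(o) = -4 + o (C(o) = o - 4 = -4 + o)
C(-9)*(-138) - 101 = (-4 - 9)*(-138) - 101 = -13*(-138) - 101 = 1794 - 101 = 1693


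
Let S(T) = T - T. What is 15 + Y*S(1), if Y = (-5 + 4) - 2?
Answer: 15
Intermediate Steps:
Y = -3 (Y = -1 - 2 = -3)
S(T) = 0
15 + Y*S(1) = 15 - 3*0 = 15 + 0 = 15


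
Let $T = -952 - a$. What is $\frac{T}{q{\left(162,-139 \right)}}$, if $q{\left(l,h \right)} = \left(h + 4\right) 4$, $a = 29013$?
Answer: $\frac{5993}{108} \approx 55.491$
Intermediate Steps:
$q{\left(l,h \right)} = 16 + 4 h$ ($q{\left(l,h \right)} = \left(4 + h\right) 4 = 16 + 4 h$)
$T = -29965$ ($T = -952 - 29013 = -29965$)
$\frac{T}{q{\left(162,-139 \right)}} = - \frac{29965}{16 + 4 \left(-139\right)} = - \frac{29965}{16 - 556} = - \frac{29965}{-540} = \left(-29965\right) \left(- \frac{1}{540}\right) = \frac{5993}{108}$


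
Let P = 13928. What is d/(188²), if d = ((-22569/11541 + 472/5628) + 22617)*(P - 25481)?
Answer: -235699609470589/31884582296 ≈ -7392.3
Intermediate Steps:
d = -471399218941178/1804243 (d = ((-22569/11541 + 472/5628) + 22617)*(13928 - 25481) = ((-22569*1/11541 + 472*(1/5628)) + 22617)*(-11553) = ((-7523/3847 + 118/1407) + 22617)*(-11553) = (-10130915/5412729 + 22617)*(-11553) = (122409560878/5412729)*(-11553) = -471399218941178/1804243 ≈ -2.6127e+8)
d/(188²) = -471399218941178/(1804243*(188²)) = -471399218941178/1804243/35344 = -471399218941178/1804243*1/35344 = -235699609470589/31884582296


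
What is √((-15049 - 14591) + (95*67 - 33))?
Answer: 2*I*√5827 ≈ 152.67*I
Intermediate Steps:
√((-15049 - 14591) + (95*67 - 33)) = √(-29640 + (6365 - 33)) = √(-29640 + 6332) = √(-23308) = 2*I*√5827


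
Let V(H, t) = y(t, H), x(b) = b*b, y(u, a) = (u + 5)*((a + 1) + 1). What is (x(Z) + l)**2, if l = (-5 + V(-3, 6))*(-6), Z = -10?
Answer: 38416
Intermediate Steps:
y(u, a) = (2 + a)*(5 + u) (y(u, a) = (5 + u)*((1 + a) + 1) = (5 + u)*(2 + a) = (2 + a)*(5 + u))
x(b) = b**2
V(H, t) = 10 + 2*t + 5*H + H*t
l = 96 (l = (-5 + (10 + 2*6 + 5*(-3) - 3*6))*(-6) = (-5 + (10 + 12 - 15 - 18))*(-6) = (-5 - 11)*(-6) = -16*(-6) = 96)
(x(Z) + l)**2 = ((-10)**2 + 96)**2 = (100 + 96)**2 = 196**2 = 38416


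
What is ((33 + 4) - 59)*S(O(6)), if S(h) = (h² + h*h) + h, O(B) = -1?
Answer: -22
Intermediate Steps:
S(h) = h + 2*h² (S(h) = (h² + h²) + h = 2*h² + h = h + 2*h²)
((33 + 4) - 59)*S(O(6)) = ((33 + 4) - 59)*(-(1 + 2*(-1))) = (37 - 59)*(-(1 - 2)) = -(-22)*(-1) = -22*1 = -22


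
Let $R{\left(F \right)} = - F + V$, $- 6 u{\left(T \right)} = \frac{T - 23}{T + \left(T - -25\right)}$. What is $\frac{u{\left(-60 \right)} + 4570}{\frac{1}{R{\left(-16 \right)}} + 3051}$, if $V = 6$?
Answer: $\frac{28652987}{19130055} \approx 1.4978$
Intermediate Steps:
$u{\left(T \right)} = - \frac{-23 + T}{6 \left(25 + 2 T\right)}$ ($u{\left(T \right)} = - \frac{\left(T - 23\right) \frac{1}{T + \left(T - -25\right)}}{6} = - \frac{\left(-23 + T\right) \frac{1}{T + \left(T + 25\right)}}{6} = - \frac{\left(-23 + T\right) \frac{1}{T + \left(25 + T\right)}}{6} = - \frac{\left(-23 + T\right) \frac{1}{25 + 2 T}}{6} = - \frac{\frac{1}{25 + 2 T} \left(-23 + T\right)}{6} = - \frac{-23 + T}{6 \left(25 + 2 T\right)}$)
$R{\left(F \right)} = 6 - F$ ($R{\left(F \right)} = - F + 6 = 6 - F$)
$\frac{u{\left(-60 \right)} + 4570}{\frac{1}{R{\left(-16 \right)}} + 3051} = \frac{\frac{23 - -60}{6 \left(25 + 2 \left(-60\right)\right)} + 4570}{\frac{1}{6 - -16} + 3051} = \frac{\frac{23 + 60}{6 \left(25 - 120\right)} + 4570}{\frac{1}{6 + 16} + 3051} = \frac{\frac{1}{6} \frac{1}{-95} \cdot 83 + 4570}{\frac{1}{22} + 3051} = \frac{\frac{1}{6} \left(- \frac{1}{95}\right) 83 + 4570}{\frac{1}{22} + 3051} = \frac{- \frac{83}{570} + 4570}{\frac{67123}{22}} = \frac{2604817}{570} \cdot \frac{22}{67123} = \frac{28652987}{19130055}$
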